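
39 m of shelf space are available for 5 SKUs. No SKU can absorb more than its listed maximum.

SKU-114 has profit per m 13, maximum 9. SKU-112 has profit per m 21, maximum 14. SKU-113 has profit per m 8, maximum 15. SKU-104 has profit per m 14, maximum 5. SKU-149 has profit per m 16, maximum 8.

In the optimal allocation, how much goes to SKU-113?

Highest profit per m first: SKU-112 21 > SKU-149 16 > SKU-104 14 > SKU-114 13 > SKU-113 8.
SKU-112: +14 to 14 (cap) → 25 left.
SKU-149 takes 8 to reach its cap of 8 → 17 left.
Give SKU-104 5 to hit its cap of 5 → 12 left.
SKU-114: +9 to 9 (cap) → 3 left.
SKU-113 has room for 15 but only 3 remain, so it gets 3.

3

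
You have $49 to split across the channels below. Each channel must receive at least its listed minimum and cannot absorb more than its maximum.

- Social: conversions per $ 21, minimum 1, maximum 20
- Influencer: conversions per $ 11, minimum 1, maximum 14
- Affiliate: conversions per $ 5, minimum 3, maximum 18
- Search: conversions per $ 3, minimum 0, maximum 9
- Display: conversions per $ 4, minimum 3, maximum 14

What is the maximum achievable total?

Meeting every minimum uses 1+1+3+0+3 = 8 $, leaving 41.
Highest conversions per $ first: Social 21 > Influencer 11 > Affiliate 5 > Display 4 > Search 3.
Give Social 19 more to hit its cap of 20 → 22 left.
Influencer: +13 to 14 (cap) → 9 left.
Only 9 left; Affiliate takes them to reach 12.
Total = 21×20 + 11×14 + 5×12 + 4×3 = 646.

646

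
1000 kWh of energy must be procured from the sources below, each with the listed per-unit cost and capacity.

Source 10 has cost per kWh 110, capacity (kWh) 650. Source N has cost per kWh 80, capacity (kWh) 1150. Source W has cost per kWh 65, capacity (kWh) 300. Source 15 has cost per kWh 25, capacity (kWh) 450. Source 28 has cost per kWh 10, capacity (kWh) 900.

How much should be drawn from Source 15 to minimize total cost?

100

Use sources in increasing cost order.
Take 900 from Source 28 at 10 → need 100 more.
Source 15 (25): take the remaining 100 → done.
Source W, Source N, Source 10: unused.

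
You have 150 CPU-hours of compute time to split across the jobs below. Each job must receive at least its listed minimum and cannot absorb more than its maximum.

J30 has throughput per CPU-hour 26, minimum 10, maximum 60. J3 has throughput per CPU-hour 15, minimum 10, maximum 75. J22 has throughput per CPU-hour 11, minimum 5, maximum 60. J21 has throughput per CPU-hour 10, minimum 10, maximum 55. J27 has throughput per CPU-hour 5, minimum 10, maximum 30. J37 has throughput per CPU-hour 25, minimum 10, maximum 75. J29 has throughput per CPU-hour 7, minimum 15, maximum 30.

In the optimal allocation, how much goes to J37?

Meeting every minimum uses 10+10+5+10+10+10+15 = 70 CPU-hours, leaving 80.
Rank by throughput per CPU-hour: J30 26 > J37 25 > J3 15 > J22 11 > J21 10 > J29 7 > J27 5.
Give J30 50 more to hit its cap of 60 ; 30 left.
J37: +30 (room for 65) → 40. Pool exhausted.

40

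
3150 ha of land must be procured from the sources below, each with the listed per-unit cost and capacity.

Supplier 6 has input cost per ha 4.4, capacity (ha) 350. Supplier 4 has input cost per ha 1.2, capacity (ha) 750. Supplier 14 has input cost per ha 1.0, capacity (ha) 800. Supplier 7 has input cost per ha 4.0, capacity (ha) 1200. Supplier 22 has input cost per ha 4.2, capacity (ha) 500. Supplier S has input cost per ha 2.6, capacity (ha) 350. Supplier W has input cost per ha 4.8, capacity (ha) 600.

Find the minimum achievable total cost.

7620

Use sources in increasing cost order.
Supplier 14 at 1.0: take all 800 ha ; 2350 still needed.
Supplier 4 (1.2): use full 750 ; 1600 ha to go.
Supplier S at 2.6: take all 350 ha ; 1250 still needed.
Supplier 7 (4.0): use full 1200 ; 50 ha to go.
Supplier 22 at 4.2: take 50 of its 500 ; requirement met.
Supplier 6, Supplier W: unused.
Cost = 800×1.0 + 750×1.2 + 350×2.6 + 1200×4.0 + 50×4.2 = 7620.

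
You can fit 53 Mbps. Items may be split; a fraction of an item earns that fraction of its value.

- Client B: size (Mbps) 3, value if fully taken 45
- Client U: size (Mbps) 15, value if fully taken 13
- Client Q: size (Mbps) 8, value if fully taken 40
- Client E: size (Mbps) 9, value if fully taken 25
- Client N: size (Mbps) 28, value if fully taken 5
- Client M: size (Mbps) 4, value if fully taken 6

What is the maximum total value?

Rank by value-to-size ratio: Client B 45/3≈15, Client Q 40/8≈5, Client E 25/9≈2.78, Client M 6/4≈1.5, Client U 13/15≈0.867, Client N 5/28≈0.179.
Client B: take in full, 3 Mbps for value 45 — 50 left.
Client Q: take in full, 8 Mbps for value 40 — 42 left.
Client E: take in full, 9 Mbps for value 25 — 33 left.
Take all of Client M (4 Mbps, value 6) — 29 Mbps left.
All 15 Mbps of Client U fit (value 13) — 14 remain.
Fill the last 14 Mbps with part of Client N: 14/28 of it earns 2.5.
Total value = 131.5.

131.5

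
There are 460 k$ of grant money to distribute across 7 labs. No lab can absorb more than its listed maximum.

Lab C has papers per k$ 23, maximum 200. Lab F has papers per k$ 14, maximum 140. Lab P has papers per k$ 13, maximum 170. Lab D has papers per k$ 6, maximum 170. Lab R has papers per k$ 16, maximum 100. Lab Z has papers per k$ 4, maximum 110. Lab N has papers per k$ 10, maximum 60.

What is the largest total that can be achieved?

Highest papers per k$ first: Lab C 23 > Lab R 16 > Lab F 14 > Lab P 13 > Lab N 10 > Lab D 6 > Lab Z 4.
Lab C: +200 to 200 (cap) → 260 left.
Lab R takes 100 to reach its cap of 100 → 160 left.
Give Lab F 140 to hit its cap of 140 → 20 left.
Only 20 left; Lab P takes them to reach 20.
Total = 23×200 + 14×140 + 13×20 + 16×100 = 8420.

8420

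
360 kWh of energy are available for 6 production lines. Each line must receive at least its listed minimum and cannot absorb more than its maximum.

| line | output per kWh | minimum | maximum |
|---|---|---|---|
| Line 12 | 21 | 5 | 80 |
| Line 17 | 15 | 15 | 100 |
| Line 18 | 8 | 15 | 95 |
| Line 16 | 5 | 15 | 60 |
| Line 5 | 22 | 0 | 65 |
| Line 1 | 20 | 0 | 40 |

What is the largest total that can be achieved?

5965

Meeting every minimum uses 5+15+15+15+0+0 = 50 kWh, leaving 310.
Rank by output per kWh: Line 5 22 > Line 12 21 > Line 1 20 > Line 17 15 > Line 18 8 > Line 16 5.
Line 5: +65 to 65 (cap) — 245 left.
Line 12: +75 to 80 (cap) — 170 left.
Line 1 takes 40 more to reach its cap of 40 — 130 left.
Line 17 takes 85 more to reach its cap of 100 — 45 left.
Line 18: +45 (room for 80) → 60. Pool exhausted.
Total = 21×80 + 15×100 + 8×60 + 5×15 + 22×65 + 20×40 = 5965.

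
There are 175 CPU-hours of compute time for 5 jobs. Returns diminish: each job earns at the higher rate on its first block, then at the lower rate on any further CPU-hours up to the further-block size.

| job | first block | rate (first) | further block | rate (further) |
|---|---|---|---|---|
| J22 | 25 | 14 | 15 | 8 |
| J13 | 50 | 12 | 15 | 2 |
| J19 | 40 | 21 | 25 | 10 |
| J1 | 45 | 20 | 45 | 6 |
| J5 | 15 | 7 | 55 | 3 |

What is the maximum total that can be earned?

Order all 10 blocks by rate: J19/tier1 21 > J1/tier1 20 > J22/tier1 14 > J13/tier1 12 > J19/tier2 10 > J22/tier2 8 > J5/tier1 7 > J1/tier2 6 > J5/tier2 3 > J13/tier2 2.
J19/tier1 (21): +40 → 135 left.
J1/tier1 (20): +45 → 90 left.
J22 tier1 at 14: fill all 25 → 65 left.
Fill J13 tier1 block (50 at 12) → 15 left.
J19/tier2: +15 of 25 at 10; pool empty.
Total = 21×40 + 20×45 + 14×25 + 12×50 + 10×15 = 2840.

2840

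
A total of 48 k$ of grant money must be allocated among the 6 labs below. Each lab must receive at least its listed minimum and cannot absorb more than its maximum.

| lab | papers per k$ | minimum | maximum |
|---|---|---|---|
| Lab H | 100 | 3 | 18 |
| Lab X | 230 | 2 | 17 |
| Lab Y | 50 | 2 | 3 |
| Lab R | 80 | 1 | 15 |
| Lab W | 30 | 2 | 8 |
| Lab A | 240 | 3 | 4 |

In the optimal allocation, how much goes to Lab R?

Meeting every minimum uses 3+2+2+1+2+3 = 13 k$, leaving 35.
Highest papers per k$ first: Lab A 240 > Lab X 230 > Lab H 100 > Lab R 80 > Lab Y 50 > Lab W 30.
Lab A takes 1 more to reach its cap of 4 → 34 left.
Lab X takes 15 more to reach its cap of 17 → 19 left.
Give Lab H 15 more to hit its cap of 18 → 4 left.
Only 4 left; Lab R takes them to reach 5.

5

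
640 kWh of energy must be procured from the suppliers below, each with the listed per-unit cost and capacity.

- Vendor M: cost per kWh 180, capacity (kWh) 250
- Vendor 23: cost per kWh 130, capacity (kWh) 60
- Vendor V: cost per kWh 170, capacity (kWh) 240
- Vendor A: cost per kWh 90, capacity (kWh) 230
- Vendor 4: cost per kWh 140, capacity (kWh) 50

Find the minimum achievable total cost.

87100

Fill from the cheapest supplier first.
Vendor A at 90: take all 230 kWh → 410 still needed.
Vendor 23 at 130: take all 60 kWh → 350 still needed.
Take 50 from Vendor 4 at 140 → need 300 more.
Vendor V (170): use full 240 → 60 kWh to go.
Vendor M (180): take the remaining 60 → done.
Cost = 230×90 + 60×130 + 50×140 + 240×170 + 60×180 = 87100.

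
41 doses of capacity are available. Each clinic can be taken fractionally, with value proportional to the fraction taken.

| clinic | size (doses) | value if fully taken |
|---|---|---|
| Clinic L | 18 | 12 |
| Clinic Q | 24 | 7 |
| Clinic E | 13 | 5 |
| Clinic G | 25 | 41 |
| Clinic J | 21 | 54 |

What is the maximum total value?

Sort by value density: Clinic J 54/21≈2.57, Clinic G 41/25≈1.64, Clinic L 12/18≈0.667, Clinic E 5/13≈0.385, Clinic Q 7/24≈0.292.
Clinic J: take in full, 21 doses for value 54 ; 20 left.
Fill the last 20 doses with part of Clinic G: 20/25 of it earns 32.8.
Total value = 86.8.

86.8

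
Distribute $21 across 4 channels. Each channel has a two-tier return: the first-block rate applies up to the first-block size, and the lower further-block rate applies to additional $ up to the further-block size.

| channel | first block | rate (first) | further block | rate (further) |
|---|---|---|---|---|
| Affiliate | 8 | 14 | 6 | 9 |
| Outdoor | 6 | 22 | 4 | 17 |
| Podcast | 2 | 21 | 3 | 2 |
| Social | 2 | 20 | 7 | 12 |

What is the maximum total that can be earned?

380

Order all 8 blocks by rate: Outdoor/tier1 22 > Podcast/tier1 21 > Social/tier1 20 > Outdoor/tier2 17 > Affiliate/tier1 14 > Social/tier2 12 > Affiliate/tier2 9 > Podcast/tier2 2.
Fill Outdoor tier1 block (6 at 22) ; 15 left.
Podcast/tier1 (21): +2 ; 13 left.
Fill Social tier1 block (2 at 20) ; 11 left.
Fill Outdoor tier2 block (4 at 17) ; 7 left.
Affiliate/tier1: +7 of 8 at 14; pool empty.
Total = 22×6 + 21×2 + 20×2 + 17×4 + 14×7 = 380.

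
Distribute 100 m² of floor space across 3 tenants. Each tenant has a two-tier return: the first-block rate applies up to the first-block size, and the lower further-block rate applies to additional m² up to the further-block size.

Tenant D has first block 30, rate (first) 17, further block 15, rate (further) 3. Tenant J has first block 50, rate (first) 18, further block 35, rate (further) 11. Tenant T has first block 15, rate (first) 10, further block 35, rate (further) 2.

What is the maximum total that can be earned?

1630

Rank every tier by rate: Tenant J/tier1 18 > Tenant D/tier1 17 > Tenant J/tier2 11 > Tenant T/tier1 10 > Tenant D/tier2 3 > Tenant T/tier2 2.
Tenant J/tier1 (18): +50 — 50 left.
Tenant D/tier1 (17): +30 — 20 left.
20 remain; put them into Tenant J tier2 at 11.
Total = 18×50 + 17×30 + 11×20 = 1630.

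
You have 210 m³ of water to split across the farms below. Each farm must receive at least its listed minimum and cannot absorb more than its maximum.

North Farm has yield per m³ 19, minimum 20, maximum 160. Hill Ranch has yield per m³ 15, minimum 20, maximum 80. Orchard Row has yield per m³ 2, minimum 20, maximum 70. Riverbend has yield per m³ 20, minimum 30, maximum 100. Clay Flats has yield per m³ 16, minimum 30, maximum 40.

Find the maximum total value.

3580

Meeting every minimum uses 20+20+20+30+30 = 120 m³, leaving 90.
Order the farms by yield per m³: Riverbend 20 > North Farm 19 > Clay Flats 16 > Hill Ranch 15 > Orchard Row 2.
Riverbend: +70 to 100 (cap) — 20 left.
North Farm has room for 140 more but only 20 remain, so it gets 40.
Total = 19×40 + 15×20 + 2×20 + 20×100 + 16×30 = 3580.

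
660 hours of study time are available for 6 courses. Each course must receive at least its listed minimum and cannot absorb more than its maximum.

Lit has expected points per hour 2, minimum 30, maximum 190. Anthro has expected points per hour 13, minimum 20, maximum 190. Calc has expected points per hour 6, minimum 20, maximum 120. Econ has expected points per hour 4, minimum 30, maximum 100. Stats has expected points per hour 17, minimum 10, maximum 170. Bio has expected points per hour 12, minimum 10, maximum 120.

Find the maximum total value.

7700

Meeting every minimum uses 30+20+20+30+10+10 = 120 hours, leaving 540.
Order the courses by expected points per hour: Stats 17 > Anthro 13 > Bio 12 > Calc 6 > Econ 4 > Lit 2.
Give Stats 160 more to hit its cap of 170 — 380 left.
Anthro: +170 to 190 (cap) — 210 left.
Give Bio 110 more to hit its cap of 120 — 100 left.
Give Calc 100 more to hit its cap of 120 — 0 left.
Total = 2×30 + 13×190 + 6×120 + 4×30 + 17×170 + 12×120 = 7700.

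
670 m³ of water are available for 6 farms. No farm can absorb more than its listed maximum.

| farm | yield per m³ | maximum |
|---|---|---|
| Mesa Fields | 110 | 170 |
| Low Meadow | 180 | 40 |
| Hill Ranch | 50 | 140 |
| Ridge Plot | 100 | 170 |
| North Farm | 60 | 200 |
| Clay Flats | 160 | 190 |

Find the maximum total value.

Order the farms by yield per m³: Low Meadow 180 > Clay Flats 160 > Mesa Fields 110 > Ridge Plot 100 > North Farm 60 > Hill Ranch 50.
Give Low Meadow 40 to hit its cap of 40 ; 630 left.
Give Clay Flats 190 to hit its cap of 190 ; 440 left.
Mesa Fields takes 170 to reach its cap of 170 ; 270 left.
Give Ridge Plot 170 to hit its cap of 170 ; 100 left.
Only 100 left; North Farm takes them to reach 100.
Total = 110×170 + 180×40 + 100×170 + 60×100 + 160×190 = 79300.

79300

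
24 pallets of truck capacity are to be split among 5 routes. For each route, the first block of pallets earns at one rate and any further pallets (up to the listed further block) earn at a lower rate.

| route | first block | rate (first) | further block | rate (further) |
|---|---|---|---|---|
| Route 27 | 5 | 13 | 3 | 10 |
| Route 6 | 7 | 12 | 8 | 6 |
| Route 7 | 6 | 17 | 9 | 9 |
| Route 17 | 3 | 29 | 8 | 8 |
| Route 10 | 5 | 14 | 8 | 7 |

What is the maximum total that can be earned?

Order all 10 blocks by rate: Route 17/T1 29 > Route 7/T1 17 > Route 10/T1 14 > Route 27/T1 13 > Route 6/T1 12 > Route 27/T2 10 > Route 7/T2 9 > Route 17/T2 8 > Route 10/T2 7 > Route 6/T2 6.
Fill Route 17 T1 block (3 at 29) → 21 left.
Route 7/T1 (17): +6 → 15 left.
Route 10 T1 at 14: fill all 5 → 10 left.
Fill Route 27 T1 block (5 at 13) → 5 left.
Route 6 T1 at 12: only 5 left, fill 5.
Total = 29×3 + 17×6 + 14×5 + 13×5 + 12×5 = 384.

384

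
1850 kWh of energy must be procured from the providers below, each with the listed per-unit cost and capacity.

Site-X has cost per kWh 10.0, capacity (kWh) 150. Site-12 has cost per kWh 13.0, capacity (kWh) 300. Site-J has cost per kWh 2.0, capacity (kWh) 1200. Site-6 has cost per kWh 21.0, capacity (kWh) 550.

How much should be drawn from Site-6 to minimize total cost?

200

Cheapest first:
Take 1200 from Site-J at 2.0 ; need 650 more.
Site-X (10.0): use full 150 ; 500 kWh to go.
Take 300 from Site-12 at 13.0 ; need 200 more.
Take 200 from Site-6 at 21.0 to finish.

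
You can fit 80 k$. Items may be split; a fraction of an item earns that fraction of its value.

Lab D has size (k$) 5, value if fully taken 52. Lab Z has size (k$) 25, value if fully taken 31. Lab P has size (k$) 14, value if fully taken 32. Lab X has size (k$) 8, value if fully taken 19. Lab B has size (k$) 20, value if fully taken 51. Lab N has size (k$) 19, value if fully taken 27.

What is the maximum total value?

Sort by value density: Lab D 52/5≈10.4, Lab B 51/20≈2.55, Lab X 19/8≈2.38, Lab P 32/14≈2.29, Lab N 27/19≈1.42, Lab Z 31/25≈1.24.
Lab D: take in full, 5 k$ for value 52 — 75 left.
Take all of Lab B (20 k$, value 51) — 55 k$ left.
Lab X: take in full, 8 k$ for value 19 — 47 left.
Take all of Lab P (14 k$, value 32) — 33 k$ left.
Take all of Lab N (19 k$, value 27) — 14 k$ left.
Fill the last 14 k$ with part of Lab Z: 14/25 of it earns 17.36.
Total value = 198.36.

198.36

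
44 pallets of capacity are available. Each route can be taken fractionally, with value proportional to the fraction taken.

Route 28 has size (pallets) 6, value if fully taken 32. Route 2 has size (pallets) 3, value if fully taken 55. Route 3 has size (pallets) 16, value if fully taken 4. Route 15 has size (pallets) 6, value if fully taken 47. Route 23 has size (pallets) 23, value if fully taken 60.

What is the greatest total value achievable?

Rank by value-to-size ratio: Route 2 55/3≈18.3, Route 15 47/6≈7.83, Route 28 32/6≈5.33, Route 23 60/23≈2.61, Route 3 4/16≈0.25.
All 3 pallets of Route 2 fit (value 55) → 41 remain.
Route 15: take in full, 6 pallets for value 47 → 35 left.
All 6 pallets of Route 28 fit (value 32) → 29 remain.
Take all of Route 23 (23 pallets, value 60) → 6 pallets left.
6 pallets left: a 6/16 share of Route 3 gives 4×6/16 = 1.5.
Total value = 195.5.

195.5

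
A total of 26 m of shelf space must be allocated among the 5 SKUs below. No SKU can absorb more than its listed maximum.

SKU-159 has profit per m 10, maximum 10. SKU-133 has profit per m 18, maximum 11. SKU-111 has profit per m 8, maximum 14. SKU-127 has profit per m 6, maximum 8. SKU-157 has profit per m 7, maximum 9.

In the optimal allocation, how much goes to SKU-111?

5

Order the SKUs by profit per m: SKU-133 18 > SKU-159 10 > SKU-111 8 > SKU-157 7 > SKU-127 6.
SKU-133: +11 to 11 (cap) ; 15 left.
Give SKU-159 10 to hit its cap of 10 ; 5 left.
SKU-111 has room for 14 but only 5 remain, so it gets 5.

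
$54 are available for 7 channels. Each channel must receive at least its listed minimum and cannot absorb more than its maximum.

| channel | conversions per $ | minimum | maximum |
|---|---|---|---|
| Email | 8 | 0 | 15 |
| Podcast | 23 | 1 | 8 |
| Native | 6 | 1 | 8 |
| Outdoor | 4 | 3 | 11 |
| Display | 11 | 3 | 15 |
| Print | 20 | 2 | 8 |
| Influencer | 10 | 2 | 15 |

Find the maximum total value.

Meeting every minimum uses 0+1+1+3+3+2+2 = 12 $, leaving 42.
Rank by conversions per $: Podcast 23 > Print 20 > Display 11 > Influencer 10 > Email 8 > Native 6 > Outdoor 4.
Give Podcast 7 more to hit its cap of 8 ; 35 left.
Print: +6 to 8 (cap) ; 29 left.
Display: +12 to 15 (cap) ; 17 left.
Influencer takes 13 more to reach its cap of 15 ; 4 left.
Email has room for 15 more but only 4 remain, so it gets 4.
Total = 8×4 + 23×8 + 6×1 + 4×3 + 11×15 + 20×8 + 10×15 = 709.

709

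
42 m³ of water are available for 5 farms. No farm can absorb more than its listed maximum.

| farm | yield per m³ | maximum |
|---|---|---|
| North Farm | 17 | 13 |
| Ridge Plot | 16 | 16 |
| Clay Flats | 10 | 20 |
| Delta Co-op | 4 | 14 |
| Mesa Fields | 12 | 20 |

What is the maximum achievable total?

633

Rank by yield per m³: North Farm 17 > Ridge Plot 16 > Mesa Fields 12 > Clay Flats 10 > Delta Co-op 4.
Give North Farm 13 to hit its cap of 13 → 29 left.
Ridge Plot: +16 to 16 (cap) → 13 left.
Mesa Fields: +13 (room for 20) → 13. Pool exhausted.
Total = 17×13 + 16×16 + 12×13 = 633.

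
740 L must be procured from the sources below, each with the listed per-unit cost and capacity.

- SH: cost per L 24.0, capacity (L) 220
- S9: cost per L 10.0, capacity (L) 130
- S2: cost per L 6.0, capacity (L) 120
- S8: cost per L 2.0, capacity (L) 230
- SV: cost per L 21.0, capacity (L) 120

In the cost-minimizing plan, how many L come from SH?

Use sources in increasing cost order.
Take 230 from S8 at 2.0 — need 510 more.
Take 120 from S2 at 6.0 — need 390 more.
Take 130 from S9 at 10.0 — need 260 more.
Take 120 from SV at 21.0 — need 140 more.
SH (24.0): take the remaining 140 — done.

140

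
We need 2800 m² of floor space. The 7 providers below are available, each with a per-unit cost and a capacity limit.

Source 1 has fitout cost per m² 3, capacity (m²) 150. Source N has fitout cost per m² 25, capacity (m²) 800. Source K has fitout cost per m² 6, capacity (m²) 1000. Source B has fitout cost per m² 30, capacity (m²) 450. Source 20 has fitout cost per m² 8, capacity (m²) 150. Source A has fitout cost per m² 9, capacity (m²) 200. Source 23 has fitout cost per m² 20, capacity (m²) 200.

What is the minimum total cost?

Use providers in increasing cost order.
Take 150 from Source 1 at 3 — need 2650 more.
Take 1000 from Source K at 6 — need 1650 more.
Source 20 (8): use full 150 — 1500 m² to go.
Take 200 from Source A at 9 — need 1300 more.
Take 200 from Source 23 at 20 — need 1100 more.
Source N at 25: take all 800 m² — 300 still needed.
Take 300 from Source B at 30 to finish.
Cost = 150×3 + 1000×6 + 150×8 + 200×9 + 200×20 + 800×25 + 300×30 = 42450.

42450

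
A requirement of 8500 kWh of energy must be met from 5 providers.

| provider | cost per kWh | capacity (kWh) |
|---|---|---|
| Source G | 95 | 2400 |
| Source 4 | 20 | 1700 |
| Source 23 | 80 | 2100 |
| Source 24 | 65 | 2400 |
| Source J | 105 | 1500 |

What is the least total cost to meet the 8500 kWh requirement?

576500

Fill from the cheapest provider first.
Take 1700 from Source 4 at 20 — need 6800 more.
Take 2400 from Source 24 at 65 — need 4400 more.
Take 2100 from Source 23 at 80 — need 2300 more.
Source G at 95: take 2300 of its 2400 — requirement met.
Source J: unused.
Cost = 1700×20 + 2400×65 + 2100×80 + 2300×95 = 576500.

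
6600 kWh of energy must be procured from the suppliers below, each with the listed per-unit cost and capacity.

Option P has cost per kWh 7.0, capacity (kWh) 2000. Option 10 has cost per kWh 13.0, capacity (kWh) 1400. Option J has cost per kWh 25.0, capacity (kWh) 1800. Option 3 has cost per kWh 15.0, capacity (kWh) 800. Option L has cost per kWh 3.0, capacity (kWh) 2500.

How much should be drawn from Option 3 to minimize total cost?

Cheapest first:
Option L at 3.0: take all 2500 kWh — 4100 still needed.
Option P at 7.0: take all 2000 kWh — 2100 still needed.
Option 10 (13.0): use full 1400 — 700 kWh to go.
Option 3 (15.0): take the remaining 700 — done.
Option J: unused.

700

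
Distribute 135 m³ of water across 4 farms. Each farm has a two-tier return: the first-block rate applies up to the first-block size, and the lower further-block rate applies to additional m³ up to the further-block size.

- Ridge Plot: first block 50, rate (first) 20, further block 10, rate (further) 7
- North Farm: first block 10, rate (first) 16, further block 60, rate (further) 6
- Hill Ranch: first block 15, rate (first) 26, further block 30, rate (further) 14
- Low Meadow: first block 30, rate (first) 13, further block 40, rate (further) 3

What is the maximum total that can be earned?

Order all 8 blocks by rate: Hill Ranch/T1 26 > Ridge Plot/T1 20 > North Farm/T1 16 > Hill Ranch/T2 14 > Low Meadow/T1 13 > Ridge Plot/T2 7 > North Farm/T2 6 > Low Meadow/T2 3.
Hill Ranch T1 at 26: fill all 15 — 120 left.
Ridge Plot T1 at 20: fill all 50 — 70 left.
Fill North Farm T1 block (10 at 16) — 60 left.
Hill Ranch T2 at 14: fill all 30 — 30 left.
Low Meadow T1 at 13: fill all 30 — 0 left.
Total = 26×15 + 20×50 + 16×10 + 14×30 + 13×30 = 2360.

2360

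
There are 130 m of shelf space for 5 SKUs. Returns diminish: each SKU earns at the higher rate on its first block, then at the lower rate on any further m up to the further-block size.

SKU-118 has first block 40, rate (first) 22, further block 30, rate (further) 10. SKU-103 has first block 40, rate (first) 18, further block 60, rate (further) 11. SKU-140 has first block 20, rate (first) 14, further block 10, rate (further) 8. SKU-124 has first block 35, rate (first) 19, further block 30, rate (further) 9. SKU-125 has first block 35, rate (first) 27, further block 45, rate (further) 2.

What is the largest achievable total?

Rank every tier by rate: SKU-125/T1 27 > SKU-118/T1 22 > SKU-124/T1 19 > SKU-103/T1 18 > SKU-140/T1 14 > SKU-103/T2 11 > SKU-118/T2 10 > SKU-124/T2 9 > SKU-140/T2 8 > SKU-125/T2 2.
SKU-125 T1 at 27: fill all 35 → 95 left.
Fill SKU-118 T1 block (40 at 22) → 55 left.
SKU-124 T1 at 19: fill all 35 → 20 left.
SKU-103 T1 at 18: only 20 left, fill 20.
Total = 27×35 + 22×40 + 19×35 + 18×20 = 2850.

2850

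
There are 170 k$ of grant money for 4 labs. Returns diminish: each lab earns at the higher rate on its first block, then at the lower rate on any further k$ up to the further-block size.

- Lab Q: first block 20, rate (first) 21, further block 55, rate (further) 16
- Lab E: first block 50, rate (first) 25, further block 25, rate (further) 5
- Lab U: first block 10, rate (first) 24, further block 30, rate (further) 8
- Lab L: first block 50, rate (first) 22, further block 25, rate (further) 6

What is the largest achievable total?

Order all 8 blocks by rate: Lab E/tier1 25 > Lab U/tier1 24 > Lab L/tier1 22 > Lab Q/tier1 21 > Lab Q/tier2 16 > Lab U/tier2 8 > Lab L/tier2 6 > Lab E/tier2 5.
Lab E/tier1 (25): +50 — 120 left.
Lab U tier1 at 24: fill all 10 — 110 left.
Lab L/tier1 (22): +50 — 60 left.
Fill Lab Q tier1 block (20 at 21) — 40 left.
Lab Q tier2 at 16: only 40 left, fill 40.
Total = 25×50 + 24×10 + 22×50 + 21×20 + 16×40 = 3650.

3650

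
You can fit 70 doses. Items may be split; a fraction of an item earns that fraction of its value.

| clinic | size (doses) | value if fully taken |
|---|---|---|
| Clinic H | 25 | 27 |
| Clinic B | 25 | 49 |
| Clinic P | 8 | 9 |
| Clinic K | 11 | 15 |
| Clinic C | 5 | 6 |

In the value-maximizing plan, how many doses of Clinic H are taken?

21

Best value per unit of size first: Clinic B 49/25≈1.96, Clinic K 15/11≈1.36, Clinic C 6/5≈1.2, Clinic P 9/8≈1.12, Clinic H 27/25≈1.08.
Take all of Clinic B (25 doses, value 49) → 45 doses left.
All 11 doses of Clinic K fit (value 15) → 34 remain.
Clinic C: take in full, 5 doses for value 6 → 29 left.
Take all of Clinic P (8 doses, value 9) → 21 doses left.
Fill the last 21 doses with part of Clinic H: 21/25 of it earns 22.68.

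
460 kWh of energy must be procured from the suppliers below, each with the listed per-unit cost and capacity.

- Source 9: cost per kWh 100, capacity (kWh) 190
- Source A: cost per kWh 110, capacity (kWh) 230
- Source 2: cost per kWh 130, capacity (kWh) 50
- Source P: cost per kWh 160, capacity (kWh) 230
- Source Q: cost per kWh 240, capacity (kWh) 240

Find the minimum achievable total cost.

Use suppliers in increasing cost order.
Source 9 (100): use full 190 — 270 kWh to go.
Source A at 110: take all 230 kWh — 40 still needed.
Take 40 from Source 2 at 130 to finish.
Source P, Source Q: unused.
Cost = 190×100 + 230×110 + 40×130 = 49500.

49500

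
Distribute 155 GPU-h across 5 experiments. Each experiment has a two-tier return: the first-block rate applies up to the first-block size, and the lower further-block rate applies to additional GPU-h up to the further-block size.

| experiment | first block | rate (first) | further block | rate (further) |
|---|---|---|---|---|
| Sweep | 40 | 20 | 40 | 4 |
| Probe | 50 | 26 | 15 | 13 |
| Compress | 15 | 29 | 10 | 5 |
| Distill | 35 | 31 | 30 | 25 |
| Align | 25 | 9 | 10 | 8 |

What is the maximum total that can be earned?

4070

Rank every tier by rate: Distill/first 31 > Compress/first 29 > Probe/first 26 > Distill/second 25 > Sweep/first 20 > Probe/second 13 > Align/first 9 > Align/second 8 > Compress/second 5 > Sweep/second 4.
Distill/first (31): +35 ; 120 left.
Compress/first (29): +15 ; 105 left.
Fill Probe first block (50 at 26) ; 55 left.
Distill/second (25): +30 ; 25 left.
25 remain; put them into Sweep first at 20.
Total = 31×35 + 29×15 + 26×50 + 25×30 + 20×25 = 4070.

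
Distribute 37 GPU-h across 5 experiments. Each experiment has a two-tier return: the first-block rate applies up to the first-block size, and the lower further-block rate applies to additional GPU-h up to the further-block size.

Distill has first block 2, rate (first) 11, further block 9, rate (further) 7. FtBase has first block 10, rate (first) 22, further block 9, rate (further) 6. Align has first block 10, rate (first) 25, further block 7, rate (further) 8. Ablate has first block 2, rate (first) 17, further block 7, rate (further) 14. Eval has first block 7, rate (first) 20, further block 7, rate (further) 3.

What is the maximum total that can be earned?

Rank every tier by rate: Align/T1 25 > FtBase/T1 22 > Eval/T1 20 > Ablate/T1 17 > Ablate/T2 14 > Distill/T1 11 > Align/T2 8 > Distill/T2 7 > FtBase/T2 6 > Eval/T2 3.
Align T1 at 25: fill all 10 → 27 left.
FtBase T1 at 22: fill all 10 → 17 left.
Eval T1 at 20: fill all 7 → 10 left.
Ablate T1 at 17: fill all 2 → 8 left.
Ablate/T2 (14): +7 → 1 left.
Distill T1 at 11: only 1 left, fill 1.
Total = 25×10 + 22×10 + 20×7 + 17×2 + 14×7 + 11×1 = 753.

753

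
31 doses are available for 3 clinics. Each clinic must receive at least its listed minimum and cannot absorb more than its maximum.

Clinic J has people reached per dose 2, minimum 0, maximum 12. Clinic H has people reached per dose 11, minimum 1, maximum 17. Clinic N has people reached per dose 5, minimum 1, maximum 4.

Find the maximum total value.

Meeting every minimum uses 0+1+1 = 2 doses, leaving 29.
Rank by people reached per dose: Clinic H 11 > Clinic N 5 > Clinic J 2.
Clinic H takes 16 more to reach its cap of 17 — 13 left.
Give Clinic N 3 more to hit its cap of 4 — 10 left.
Clinic J has room for 12 more but only 10 remain, so it gets 10.
Total = 2×10 + 11×17 + 5×4 = 227.

227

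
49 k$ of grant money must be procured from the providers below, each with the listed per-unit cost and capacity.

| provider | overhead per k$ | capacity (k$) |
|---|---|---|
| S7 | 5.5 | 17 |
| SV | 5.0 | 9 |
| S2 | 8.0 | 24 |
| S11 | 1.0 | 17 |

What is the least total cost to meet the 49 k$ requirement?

Cheapest first:
Take 17 from S11 at 1.0 → need 32 more.
SV at 5.0: take all 9 k$ → 23 still needed.
S7 (5.5): use full 17 → 6 k$ to go.
S2 (8.0): take the remaining 6 → done.
Cost = 17×1.0 + 9×5.0 + 17×5.5 + 6×8.0 = 203.5.

203.5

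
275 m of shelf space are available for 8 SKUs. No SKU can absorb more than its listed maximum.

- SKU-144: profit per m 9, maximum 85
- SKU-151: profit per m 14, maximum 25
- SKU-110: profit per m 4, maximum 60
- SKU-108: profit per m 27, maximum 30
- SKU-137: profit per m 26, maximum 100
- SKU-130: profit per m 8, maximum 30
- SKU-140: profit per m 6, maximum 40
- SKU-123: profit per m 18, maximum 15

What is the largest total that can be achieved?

Rank by profit per m: SKU-108 27 > SKU-137 26 > SKU-123 18 > SKU-151 14 > SKU-144 9 > SKU-130 8 > SKU-140 6 > SKU-110 4.
SKU-108: +30 to 30 (cap) — 245 left.
SKU-137 takes 100 to reach its cap of 100 — 145 left.
Give SKU-123 15 to hit its cap of 15 — 130 left.
Give SKU-151 25 to hit its cap of 25 — 105 left.
Give SKU-144 85 to hit its cap of 85 — 20 left.
SKU-130 has room for 30 but only 20 remain, so it gets 20.
Total = 9×85 + 14×25 + 27×30 + 26×100 + 8×20 + 18×15 = 4955.

4955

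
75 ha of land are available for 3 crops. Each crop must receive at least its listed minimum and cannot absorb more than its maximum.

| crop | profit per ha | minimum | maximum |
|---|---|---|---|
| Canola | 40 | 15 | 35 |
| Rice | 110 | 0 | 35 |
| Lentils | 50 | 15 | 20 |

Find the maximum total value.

5650

Meeting every minimum uses 15+0+15 = 30 ha, leaving 45.
Order the crops by profit per ha: Rice 110 > Lentils 50 > Canola 40.
Rice: +35 to 35 (cap) ; 10 left.
Lentils takes 5 more to reach its cap of 20 ; 5 left.
Canola: +5 (room for 20) → 20. Pool exhausted.
Total = 40×20 + 110×35 + 50×20 = 5650.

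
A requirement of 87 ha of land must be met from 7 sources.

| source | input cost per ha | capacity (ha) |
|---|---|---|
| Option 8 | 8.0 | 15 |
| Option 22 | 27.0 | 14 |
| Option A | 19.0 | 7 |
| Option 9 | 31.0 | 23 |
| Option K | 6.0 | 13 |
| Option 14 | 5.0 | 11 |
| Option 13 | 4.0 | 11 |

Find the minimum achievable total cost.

Use sources in increasing cost order.
Take 11 from Option 13 at 4.0 — need 76 more.
Take 11 from Option 14 at 5.0 — need 65 more.
Take 13 from Option K at 6.0 — need 52 more.
Take 15 from Option 8 at 8.0 — need 37 more.
Take 7 from Option A at 19.0 — need 30 more.
Option 22 (27.0): use full 14 — 16 ha to go.
Option 9 (31.0): take the remaining 16 — done.
Cost = 11×4.0 + 11×5.0 + 13×6.0 + 15×8.0 + 7×19.0 + 14×27.0 + 16×31.0 = 1304.

1304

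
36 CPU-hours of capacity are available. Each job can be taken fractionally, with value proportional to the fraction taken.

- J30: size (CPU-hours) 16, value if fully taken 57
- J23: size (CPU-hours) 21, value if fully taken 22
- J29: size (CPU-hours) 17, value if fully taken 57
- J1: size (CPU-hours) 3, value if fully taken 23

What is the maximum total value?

137

Sort by value density: J1 23/3≈7.67, J30 57/16≈3.56, J29 57/17≈3.35, J23 22/21≈1.05.
All 3 CPU-hours of J1 fit (value 23) ; 33 remain.
All 16 CPU-hours of J30 fit (value 57) ; 17 remain.
Take all of J29 (17 CPU-hours, value 57) ; 0 CPU-hours left.
Total value = 137.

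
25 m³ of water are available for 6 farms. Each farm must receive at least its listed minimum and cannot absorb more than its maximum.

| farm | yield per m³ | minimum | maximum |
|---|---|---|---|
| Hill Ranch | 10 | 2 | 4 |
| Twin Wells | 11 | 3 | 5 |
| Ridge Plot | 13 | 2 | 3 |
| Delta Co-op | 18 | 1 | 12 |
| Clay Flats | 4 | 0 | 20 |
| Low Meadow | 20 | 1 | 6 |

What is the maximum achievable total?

415

Meeting every minimum uses 2+3+2+1+0+1 = 9 m³, leaving 16.
Highest yield per m³ first: Low Meadow 20 > Delta Co-op 18 > Ridge Plot 13 > Twin Wells 11 > Hill Ranch 10 > Clay Flats 4.
Give Low Meadow 5 more to hit its cap of 6 → 11 left.
Delta Co-op takes 11 more to reach its cap of 12 → 0 left.
Total = 10×2 + 11×3 + 13×2 + 18×12 + 20×6 = 415.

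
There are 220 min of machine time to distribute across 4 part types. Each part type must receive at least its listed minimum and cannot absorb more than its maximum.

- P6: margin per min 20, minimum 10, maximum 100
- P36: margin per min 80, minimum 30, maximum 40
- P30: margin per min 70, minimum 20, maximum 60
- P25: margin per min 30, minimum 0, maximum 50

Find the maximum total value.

Meeting every minimum uses 10+30+20+0 = 60 min, leaving 160.
Highest margin per min first: P36 80 > P30 70 > P25 30 > P6 20.
P36 takes 10 more to reach its cap of 40 — 150 left.
Give P30 40 more to hit its cap of 60 — 110 left.
P25 takes 50 more to reach its cap of 50 — 60 left.
P6: +60 (room for 90) → 70. Pool exhausted.
Total = 20×70 + 80×40 + 70×60 + 30×50 = 10300.

10300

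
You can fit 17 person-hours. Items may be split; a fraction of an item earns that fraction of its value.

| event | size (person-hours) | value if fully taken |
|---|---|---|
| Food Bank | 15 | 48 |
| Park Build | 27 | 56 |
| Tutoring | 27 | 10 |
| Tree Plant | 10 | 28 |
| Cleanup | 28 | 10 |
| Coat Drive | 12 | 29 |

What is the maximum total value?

53.6

Best value per unit of size first: Food Bank 48/15≈3.2, Tree Plant 28/10≈2.8, Coat Drive 29/12≈2.42, Park Build 56/27≈2.07, Tutoring 10/27≈0.37, Cleanup 10/28≈0.357.
Take all of Food Bank (15 person-hours, value 48) → 2 person-hours left.
Fill the last 2 person-hours with part of Tree Plant: 2/10 of it earns 5.6.
Total value = 53.6.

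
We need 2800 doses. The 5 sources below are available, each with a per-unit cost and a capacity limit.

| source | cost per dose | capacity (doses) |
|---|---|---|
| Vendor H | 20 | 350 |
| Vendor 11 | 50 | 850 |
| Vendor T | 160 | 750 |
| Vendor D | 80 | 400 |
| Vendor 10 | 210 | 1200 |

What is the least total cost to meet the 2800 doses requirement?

296000

Use sources in increasing cost order.
Vendor H at 20: take all 350 doses ; 2450 still needed.
Vendor 11 at 50: take all 850 doses ; 1600 still needed.
Vendor D (80): use full 400 ; 1200 doses to go.
Take 750 from Vendor T at 160 ; need 450 more.
Vendor 10 (210): take the remaining 450 ; done.
Cost = 350×20 + 850×50 + 400×80 + 750×160 + 450×210 = 296000.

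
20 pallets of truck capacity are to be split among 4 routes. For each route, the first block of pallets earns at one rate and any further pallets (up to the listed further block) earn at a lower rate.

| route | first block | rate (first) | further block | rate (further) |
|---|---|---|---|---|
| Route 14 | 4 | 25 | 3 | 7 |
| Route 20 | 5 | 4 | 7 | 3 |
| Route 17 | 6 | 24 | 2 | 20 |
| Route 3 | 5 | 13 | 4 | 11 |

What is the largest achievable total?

Treat each block as its own option and order by rate: Route 14/tier1 25 > Route 17/tier1 24 > Route 17/tier2 20 > Route 3/tier1 13 > Route 3/tier2 11 > Route 14/tier2 7 > Route 20/tier1 4 > Route 20/tier2 3.
Route 14 tier1 at 25: fill all 4 ; 16 left.
Route 17 tier1 at 24: fill all 6 ; 10 left.
Fill Route 17 tier2 block (2 at 20) ; 8 left.
Route 3 tier1 at 13: fill all 5 ; 3 left.
Route 3/tier2: +3 of 4 at 11; pool empty.
Total = 25×4 + 24×6 + 20×2 + 13×5 + 11×3 = 382.

382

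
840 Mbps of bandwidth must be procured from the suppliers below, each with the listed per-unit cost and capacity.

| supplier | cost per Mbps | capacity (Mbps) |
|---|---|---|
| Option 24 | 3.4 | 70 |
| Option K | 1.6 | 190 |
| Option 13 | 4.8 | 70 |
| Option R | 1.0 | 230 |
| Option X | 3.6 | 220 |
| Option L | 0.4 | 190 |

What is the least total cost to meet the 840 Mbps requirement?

1424

Fill from the cheapest supplier first.
Option L at 0.4: take all 190 Mbps — 650 still needed.
Option R (1.0): use full 230 — 420 Mbps to go.
Take 190 from Option K at 1.6 — need 230 more.
Option 24 at 3.4: take all 70 Mbps — 160 still needed.
Option X at 3.6: take 160 of its 220 — requirement met.
Option 13: unused.
Cost = 190×0.4 + 230×1.0 + 190×1.6 + 70×3.4 + 160×3.6 = 1424.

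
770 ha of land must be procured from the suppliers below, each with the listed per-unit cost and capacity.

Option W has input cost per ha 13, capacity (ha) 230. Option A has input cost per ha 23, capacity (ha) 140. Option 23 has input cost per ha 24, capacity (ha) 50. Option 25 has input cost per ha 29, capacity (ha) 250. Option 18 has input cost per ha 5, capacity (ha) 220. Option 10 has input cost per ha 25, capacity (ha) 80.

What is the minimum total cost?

Cheapest first:
Option 18 at 5: take all 220 ha → 550 still needed.
Option W (13): use full 230 → 320 ha to go.
Option A (23): use full 140 → 180 ha to go.
Option 23 at 24: take all 50 ha → 130 still needed.
Option 10 at 25: take all 80 ha → 50 still needed.
Option 25 (29): take the remaining 50 → done.
Cost = 220×5 + 230×13 + 140×23 + 50×24 + 80×25 + 50×29 = 11960.

11960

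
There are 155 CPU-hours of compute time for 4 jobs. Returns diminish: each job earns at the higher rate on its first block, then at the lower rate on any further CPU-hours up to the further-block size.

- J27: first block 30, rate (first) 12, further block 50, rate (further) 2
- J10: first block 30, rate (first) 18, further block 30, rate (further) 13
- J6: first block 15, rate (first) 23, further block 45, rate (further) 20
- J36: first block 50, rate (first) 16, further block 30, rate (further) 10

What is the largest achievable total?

Order all 8 blocks by rate: J6/T1 23 > J6/T2 20 > J10/T1 18 > J36/T1 16 > J10/T2 13 > J27/T1 12 > J36/T2 10 > J27/T2 2.
J6 T1 at 23: fill all 15 ; 140 left.
J6/T2 (20): +45 ; 95 left.
J10/T1 (18): +30 ; 65 left.
J36/T1 (16): +50 ; 15 left.
J10/T2: +15 of 30 at 13; pool empty.
Total = 23×15 + 20×45 + 18×30 + 16×50 + 13×15 = 2780.

2780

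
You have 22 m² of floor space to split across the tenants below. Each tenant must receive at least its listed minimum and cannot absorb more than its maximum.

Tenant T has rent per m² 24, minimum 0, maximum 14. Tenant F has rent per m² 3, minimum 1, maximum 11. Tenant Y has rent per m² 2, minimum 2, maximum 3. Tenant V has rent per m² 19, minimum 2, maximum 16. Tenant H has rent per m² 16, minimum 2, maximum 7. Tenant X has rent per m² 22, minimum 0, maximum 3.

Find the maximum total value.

Meeting every minimum uses 0+1+2+2+2+0 = 7 m², leaving 15.
Order the tenants by rent per m²: Tenant T 24 > Tenant X 22 > Tenant V 19 > Tenant H 16 > Tenant F 3 > Tenant Y 2.
Tenant T takes 14 more to reach its cap of 14 — 1 left.
Only 1 left; Tenant X takes them to reach 1.
Total = 24×14 + 3×1 + 2×2 + 19×2 + 16×2 + 22×1 = 435.

435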